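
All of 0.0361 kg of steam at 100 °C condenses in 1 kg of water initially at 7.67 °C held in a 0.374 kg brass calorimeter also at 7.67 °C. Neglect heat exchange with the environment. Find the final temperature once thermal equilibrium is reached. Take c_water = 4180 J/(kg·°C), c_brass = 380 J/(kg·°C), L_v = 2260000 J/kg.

T_f ≈ 29.0 °C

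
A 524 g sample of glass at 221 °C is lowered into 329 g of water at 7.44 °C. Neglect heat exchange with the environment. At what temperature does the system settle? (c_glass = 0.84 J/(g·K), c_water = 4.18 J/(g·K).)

|Q_glass| = |Q_water|:
524·0.84·(221 − T) = 329·4.18·(T − 7.44)
440.16(221 − T) = 1375.2(T − 7.44)
1815.4 T = 107507  ⇒  T ≈ 59.22 °C

T_f ≈ 59.2 °C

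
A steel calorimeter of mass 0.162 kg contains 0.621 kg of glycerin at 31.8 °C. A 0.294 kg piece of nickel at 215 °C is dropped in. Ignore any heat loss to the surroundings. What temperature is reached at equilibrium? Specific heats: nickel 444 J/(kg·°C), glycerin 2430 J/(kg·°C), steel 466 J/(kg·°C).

T_f ≈ 45.7 °C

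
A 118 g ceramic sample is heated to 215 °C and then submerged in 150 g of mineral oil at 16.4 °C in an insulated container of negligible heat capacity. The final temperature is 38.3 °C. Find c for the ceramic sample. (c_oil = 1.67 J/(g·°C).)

m_s c (T_s − T_f) = m_oil c_oil (T_f − T_0):
118·c·(215 − 38.3) = 150·1.67·(38.3 − 16.4)
20851 c = 5485.9  ⇒  c ≈ 0.2631 J/(g·°C)

c ≈ 0.263 J/(g·°C)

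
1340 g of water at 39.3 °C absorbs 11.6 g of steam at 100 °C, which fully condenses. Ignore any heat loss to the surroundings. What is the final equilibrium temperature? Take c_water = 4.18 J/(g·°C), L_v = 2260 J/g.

T_f ≈ 44.5 °C

Heat gained plus heat lost sum to zero:
latent heat released on condensation: 11.6×2260 = 26216; condensate cools 100→T: 11.6×4.18×(T − 100) = 48.49(T − 100); original water: 5601.2(T − 39.3)
5649.7 T = 26216 + 4848.8 + 220127 = 251192
T ≈ 44.46 °C (< 100 °C, so full condensation is consistent).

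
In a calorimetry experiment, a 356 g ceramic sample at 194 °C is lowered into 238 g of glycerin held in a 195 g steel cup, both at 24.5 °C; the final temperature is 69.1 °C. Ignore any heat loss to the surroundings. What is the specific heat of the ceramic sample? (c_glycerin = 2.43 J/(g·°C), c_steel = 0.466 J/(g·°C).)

c ≈ 0.671 J/(g·°C)

Energy conservation, ΣQ = 0:
356×c×(69.1 − 194) + 238×2.43×(69.1 − 24.5) + 195×0.466×(69.1 − 24.5) = 0
-44464 c = -29847
c = -29847/-44464 ≈ 0.6713 J/(g·°C)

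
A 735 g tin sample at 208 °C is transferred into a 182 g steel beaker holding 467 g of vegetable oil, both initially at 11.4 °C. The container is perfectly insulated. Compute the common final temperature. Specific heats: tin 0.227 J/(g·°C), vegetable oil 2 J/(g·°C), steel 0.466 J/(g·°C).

T_f ≈ 39.1 °C

Taking heat into each body as positive, Σ m c ΔT = 0:
735·0.227·(T − 208) + 467·2·(T − 11.4) + 182·0.466·(T − 11.4) = 0
1185.7 T = 46318
T ≈ 39.07 °C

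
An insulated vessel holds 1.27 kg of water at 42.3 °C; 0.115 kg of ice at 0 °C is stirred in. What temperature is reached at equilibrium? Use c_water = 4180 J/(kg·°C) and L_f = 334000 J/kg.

T_f ≈ 32.2 °C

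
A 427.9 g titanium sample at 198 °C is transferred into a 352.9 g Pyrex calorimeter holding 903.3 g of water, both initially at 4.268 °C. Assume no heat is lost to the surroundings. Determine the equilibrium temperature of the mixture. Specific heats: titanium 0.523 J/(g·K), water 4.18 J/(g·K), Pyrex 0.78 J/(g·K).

T_f ≈ 14.4 °C

With ΣQ=0 the equilibrium temperature is the m·c-weighted mean:
T_f = (223.79·198 + 3775.8·4.268 + 275.26·4.268) / (223.79 + 3775.8 + 275.26)
    = 61601 / 4274.8 ≈ 14.41 °C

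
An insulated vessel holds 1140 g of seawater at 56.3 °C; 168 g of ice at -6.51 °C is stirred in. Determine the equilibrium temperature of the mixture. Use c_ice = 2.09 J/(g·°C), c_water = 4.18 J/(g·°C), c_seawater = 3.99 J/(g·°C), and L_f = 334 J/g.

T_f ≈ 37.6 °C

Taking heat into each body as positive, Σ m c ΔT = 0:
warm ice to 0 °C: 168·2.09·(0 − (-6.51)) = 2285.8; latent heat to melt: 168·334 = 56112; warm the meltwater: 702.24 T; seawater: 4548.6(T − 56.3)
5250.8 T = 256086 − 58398 = 197688
T ≈ 37.65 °C — above 0 °C, consistent with complete melting.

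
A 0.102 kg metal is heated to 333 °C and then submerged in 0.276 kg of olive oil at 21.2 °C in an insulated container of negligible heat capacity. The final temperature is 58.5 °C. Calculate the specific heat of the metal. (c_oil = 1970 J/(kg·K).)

Heat lost by the metal = heat gained by the oil:
0.102×c×(333 − 58.5) = 0.276×1970×(58.5 − 21.2)
28 c = 20281  ⇒  c ≈ 724.3 J/(kg·K)

c ≈ 724 J/(kg·K)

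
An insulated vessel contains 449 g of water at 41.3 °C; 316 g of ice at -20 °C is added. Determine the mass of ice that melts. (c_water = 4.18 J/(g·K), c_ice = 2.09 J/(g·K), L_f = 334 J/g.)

Cooling the water to 0 °C releases 449·4.18·41.3 = 77513 J.
Of that, 316·2.09·20 = 13209 J goes to bring the ice to 0 °C, leaving 64304 J.
Melting all 316 g of ice would need 316·334 = 105544 J.
Since 64304 < 105544 J, not all the ice melts; equilibrium is at 0 °C.
m_melted·334 = 64304  ⇒  m_melted ≈ 192.5 g.

m_melted ≈ 193 g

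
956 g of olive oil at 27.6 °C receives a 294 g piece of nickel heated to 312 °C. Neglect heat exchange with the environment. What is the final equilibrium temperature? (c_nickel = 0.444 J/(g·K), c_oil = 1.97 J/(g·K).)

T_f ≈ 46.0 °C

Heat lost by the nickel equals heat gained by the oil:
294·0.444·(312 − T) = 956·1.97·(T − 27.6)
130.54(312 − T) = 1883.3(T − 27.6)
2013.9 T = 92707  ⇒  T ≈ 46.03 °C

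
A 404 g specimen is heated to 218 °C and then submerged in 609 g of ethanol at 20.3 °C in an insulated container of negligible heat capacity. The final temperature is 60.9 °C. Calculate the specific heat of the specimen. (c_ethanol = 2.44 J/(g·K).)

m_s c (T_s − T_f) = m_ethanol c_ethanol (T_f − T_0):
404×c×(218 − 60.9) = 609×2.44×(60.9 − 20.3)
63468 c = 60330  ⇒  c ≈ 0.9506 J/(g·K)

c ≈ 0.951 J/(g·K)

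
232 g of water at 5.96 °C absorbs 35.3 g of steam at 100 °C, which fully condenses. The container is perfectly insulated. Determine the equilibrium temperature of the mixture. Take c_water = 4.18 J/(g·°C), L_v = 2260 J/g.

T_f ≈ 89.8 °C

Taking heat into each body as positive, Σ m c ΔT = 0:
latent heat released on condensation: 35.3×2260 = 79778; condensate cools 100→T: 35.3×4.18×(T − 100) = 147.55(T − 100); original water: 969.76(T − 5.96)
1117.3 T = 79778 + 14755 + 5779.8 = 100313
T ≈ 89.78 °C — below 100 °C, confirming all the steam condensed.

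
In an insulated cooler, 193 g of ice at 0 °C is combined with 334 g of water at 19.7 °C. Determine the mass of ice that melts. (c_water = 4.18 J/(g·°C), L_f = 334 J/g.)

Heat available from the water dropping to 0 °C: 334·4.18·19.7 = 27504 J.
Melting all 193 g of ice would need 193·334 = 64462 J.
That's not enough to melt it all — equilibrium is at 0 °C with ice remaining.
m_melted·334 = 27504  ⇒  m_melted ≈ 82.35 g.

m_melted ≈ 82.3 g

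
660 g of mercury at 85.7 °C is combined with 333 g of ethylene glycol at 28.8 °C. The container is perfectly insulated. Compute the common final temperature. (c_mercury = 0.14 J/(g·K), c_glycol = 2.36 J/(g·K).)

Set heat shed by the hot body equal to heat absorbed by the cold body:
660×0.14×(85.7 − T) = 333×2.36×(T − 28.8)
92.4(85.7 − T) = 785.88(T − 28.8)
878.28 T = 30552  ⇒  T ≈ 34.79 °C

T_f ≈ 34.8 °C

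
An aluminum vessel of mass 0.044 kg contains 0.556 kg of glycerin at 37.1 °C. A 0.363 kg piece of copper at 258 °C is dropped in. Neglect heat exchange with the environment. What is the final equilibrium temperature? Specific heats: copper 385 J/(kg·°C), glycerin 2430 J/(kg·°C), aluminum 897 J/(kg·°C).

Taking heat into each body as positive, Σ m c ΔT = 0:
0.363*385*(T − 258) + 0.556*2430*(T − 37.1) + 0.044*897*(T − 37.1) = 0
(139.75 + 1351.1 + 39.47) T = 139.75*258 + 1351.1*37.1 + 39.47*37.1
T = 87646 / 1530.3 = 57.3 °C

T_f ≈ 57.3 °C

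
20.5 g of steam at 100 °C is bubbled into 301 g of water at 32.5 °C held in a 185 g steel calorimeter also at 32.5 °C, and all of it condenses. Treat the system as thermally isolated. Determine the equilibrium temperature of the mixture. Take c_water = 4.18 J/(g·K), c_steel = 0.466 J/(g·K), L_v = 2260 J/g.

T_f ≈ 68.9 °C

Conservation of energy gives ΣQ = 0:
latent heat released on condensation: 20.5·2260 = 46330; condensed water 100 °C→T: 85.69(T − 100); water warms: 301·4.18·(T − 32.5) = 1258.2(T − 32.5); cup: 86.21(T − 32.5)
1430.1 T = 46330 + 8569 + 43693 = 98592
T ≈ 68.94 °C — below 100 °C, confirming all the steam condensed.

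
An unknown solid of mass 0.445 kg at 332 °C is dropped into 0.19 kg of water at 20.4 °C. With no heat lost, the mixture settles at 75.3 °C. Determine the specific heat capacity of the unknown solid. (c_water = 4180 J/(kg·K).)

c ≈ 382 J/(kg·K)

Net heat exchanged in the isolated system is zero:
0.445·c·(75.3 − 332) + 0.19·4180·(75.3 − 20.4) = 0
-114.23 c = -43602
c = -43602/-114.23 ≈ 381.7 J/(kg·K)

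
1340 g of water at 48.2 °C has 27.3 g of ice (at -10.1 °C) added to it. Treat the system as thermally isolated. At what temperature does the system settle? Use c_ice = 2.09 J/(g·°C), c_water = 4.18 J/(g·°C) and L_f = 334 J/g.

T_f ≈ 45.5 °C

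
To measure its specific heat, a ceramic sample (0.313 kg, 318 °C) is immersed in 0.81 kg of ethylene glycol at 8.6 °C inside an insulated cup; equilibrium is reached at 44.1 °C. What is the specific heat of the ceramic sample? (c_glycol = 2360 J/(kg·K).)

Heat lost by the ceramic sample = heat gained by the glycol:
0.313·c·(318 − 44.1) = 0.81·2360·(44.1 − 8.6)
85.73 c = 67862  ⇒  c ≈ 791.6 J/(kg·K)

c ≈ 792 J/(kg·K)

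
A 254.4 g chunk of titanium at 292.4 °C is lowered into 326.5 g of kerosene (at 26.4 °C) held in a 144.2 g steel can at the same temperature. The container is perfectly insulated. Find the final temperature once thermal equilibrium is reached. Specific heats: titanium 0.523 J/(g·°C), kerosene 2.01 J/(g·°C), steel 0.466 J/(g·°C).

T_f ≈ 67.7 °C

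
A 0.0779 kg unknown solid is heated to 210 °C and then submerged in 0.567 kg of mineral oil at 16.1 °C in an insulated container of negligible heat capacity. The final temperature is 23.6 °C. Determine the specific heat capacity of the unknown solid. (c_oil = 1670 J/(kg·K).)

c ≈ 489 J/(kg·K)

Let T be the final temperature. ΣQ_i = 0:
0.0779×c×(23.6 − 210) + 0.567×1670×(23.6 − 16.1) = 0
-14.52 c = -7101.7
c = -7101.7/-14.52 ≈ 489.1 J/(kg·K)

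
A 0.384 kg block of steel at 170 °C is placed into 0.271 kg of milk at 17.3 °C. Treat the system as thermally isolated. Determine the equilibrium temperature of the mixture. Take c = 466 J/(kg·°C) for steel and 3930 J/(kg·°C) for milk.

Heat lost by the steel equals heat gained by the milk:
0.384×466×(170 − T) = 0.271×3930×(T − 17.3)
178.94(170 − T) = 1065(T − 17.3)
1244 T = 48845  ⇒  T ≈ 39.27 °C

T_f ≈ 39.3 °C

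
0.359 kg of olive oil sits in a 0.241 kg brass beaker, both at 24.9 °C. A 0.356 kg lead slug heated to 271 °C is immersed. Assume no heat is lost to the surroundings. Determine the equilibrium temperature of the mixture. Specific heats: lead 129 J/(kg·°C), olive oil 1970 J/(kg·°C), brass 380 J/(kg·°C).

Taking heat into each body as positive, Σ m c ΔT = 0:
0.356*129*(T − 271) + 0.359*1970*(T − 24.9) + 0.241*380*(T − 24.9) = 0
844.73 T = 32336
T ≈ 38.28 °C

T_f ≈ 38.3 °C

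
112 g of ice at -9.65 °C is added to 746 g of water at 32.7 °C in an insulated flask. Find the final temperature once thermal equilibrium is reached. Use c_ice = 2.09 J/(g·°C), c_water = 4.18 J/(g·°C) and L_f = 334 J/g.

T_f ≈ 17.4 °C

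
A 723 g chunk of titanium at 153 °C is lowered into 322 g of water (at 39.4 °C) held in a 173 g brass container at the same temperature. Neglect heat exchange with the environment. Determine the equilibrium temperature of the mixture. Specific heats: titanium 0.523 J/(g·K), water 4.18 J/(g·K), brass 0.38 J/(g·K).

T_f ≈ 63.4 °C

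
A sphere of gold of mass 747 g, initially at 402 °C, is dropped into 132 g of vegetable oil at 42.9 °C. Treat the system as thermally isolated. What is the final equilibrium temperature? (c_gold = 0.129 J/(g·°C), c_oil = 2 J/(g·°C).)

T_f ≈ 138.9 °C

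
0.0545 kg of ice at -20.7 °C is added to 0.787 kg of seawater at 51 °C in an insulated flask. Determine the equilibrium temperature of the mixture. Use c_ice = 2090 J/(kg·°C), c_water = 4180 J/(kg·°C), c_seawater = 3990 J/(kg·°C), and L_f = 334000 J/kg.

T_f ≈ 41.4 °C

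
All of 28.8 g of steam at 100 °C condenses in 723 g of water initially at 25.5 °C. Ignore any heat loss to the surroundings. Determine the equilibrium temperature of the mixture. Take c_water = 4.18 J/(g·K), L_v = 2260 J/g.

Energy conservation, ΣQ = 0:
condense steam: −28.8×2260 = −65088
  condensed water 100 °C→T: 120.38(T − 100)
  water warms: 723×4.18×(T − 25.5) = 3022.1(T − 25.5)
3142.5 T = 65088 + 12038 + 77065 = 154191
T ≈ 49.07 °C, under the boiling point, so the assumption holds.

T_f ≈ 49.1 °C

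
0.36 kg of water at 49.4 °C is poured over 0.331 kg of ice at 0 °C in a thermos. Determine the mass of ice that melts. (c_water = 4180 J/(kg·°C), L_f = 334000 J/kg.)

m_melted ≈ 0.223 kg

Cooling the water to 0 °C releases 0.36×4180×49.4 = 74337 J.
To melt every bit of ice: 0.331×334000 = 110554 J.
74337 J < 110554 J, so only part of the ice melts and the system sits at 0 °C.
Mass melted = 74337/334000 ≈ 0.2226 kg.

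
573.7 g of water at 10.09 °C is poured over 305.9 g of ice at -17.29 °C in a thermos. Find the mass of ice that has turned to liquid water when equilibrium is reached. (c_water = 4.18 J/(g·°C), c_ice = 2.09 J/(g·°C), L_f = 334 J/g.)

Water can give up m c ΔT = 573.7×4.18×10.09 = 24196 J before reaching 0 °C.
Warming the ice to 0 °C takes 305.9×2.09×17.29 = 11054 J, leaving 13142 J for melting.
Fully melting the ice requires m_ice L_f = 305.9×334 = 102171 J.
That's not enough to melt it all — equilibrium is at 0 °C with ice remaining.
Mass melted = 13142/334 ≈ 39.35 g.

m_melted ≈ 39.3 g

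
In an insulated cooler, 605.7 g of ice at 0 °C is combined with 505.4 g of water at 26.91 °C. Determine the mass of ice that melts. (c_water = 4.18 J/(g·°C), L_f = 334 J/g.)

Cooling the water to 0 °C releases 505.4·4.18·26.91 = 56849 J.
Fully melting the ice requires m_ice L_f = 605.7·334 = 202304 J.
56849 J < 202304 J, so only part of the ice melts and the system sits at 0 °C.
m_melted·334 = 56849  ⇒  m_melted ≈ 170.2 g.

m_melted ≈ 170 g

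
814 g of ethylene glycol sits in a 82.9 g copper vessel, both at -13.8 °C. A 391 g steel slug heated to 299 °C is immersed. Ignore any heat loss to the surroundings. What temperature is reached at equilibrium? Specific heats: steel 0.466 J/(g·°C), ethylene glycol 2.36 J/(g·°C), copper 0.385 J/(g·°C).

T_f ≈ 12.9 °C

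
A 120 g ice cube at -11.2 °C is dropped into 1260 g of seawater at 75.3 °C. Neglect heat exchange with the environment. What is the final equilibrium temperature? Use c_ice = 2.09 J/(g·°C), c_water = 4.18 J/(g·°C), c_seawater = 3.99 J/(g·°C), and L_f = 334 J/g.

T_f ≈ 60.7 °C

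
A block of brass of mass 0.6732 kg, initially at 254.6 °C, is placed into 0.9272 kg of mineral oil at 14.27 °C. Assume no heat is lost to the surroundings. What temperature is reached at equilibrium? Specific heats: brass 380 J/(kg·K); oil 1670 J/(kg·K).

Set heat shed by the hot body equal to heat absorbed by the cold body:
0.6732×380×(254.6 − T) = 0.9272×1670×(T − 14.27)
255.82(254.6 − T) = 1548.4(T − 14.27)
1804.2 T = 87227  ⇒  T ≈ 48.35 °C

T_f ≈ 48.3 °C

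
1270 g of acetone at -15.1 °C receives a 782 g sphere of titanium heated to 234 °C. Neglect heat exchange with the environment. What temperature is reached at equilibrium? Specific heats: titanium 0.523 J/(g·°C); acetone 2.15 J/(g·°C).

T_f is the heat-capacity-weighted average of the initial temperatures:
T_f = (408.99×234 + 2730.5×(-15.1)) / (408.99 + 2730.5)
    = 54472 / 3139.5 ≈ 17.35 °C

T_f ≈ 17.4 °C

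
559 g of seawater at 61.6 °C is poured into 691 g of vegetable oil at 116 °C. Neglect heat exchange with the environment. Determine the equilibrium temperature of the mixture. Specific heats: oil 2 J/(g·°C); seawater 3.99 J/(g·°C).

T_f ≈ 82.4 °C

Setting the total heat transfer to zero:
691·2·(T − 116) + 559·3.99·(T − 61.6) = 0
1382(T − 116) + 2230.4(T − 61.6) = 0
3612.4 T = 297705
T = 297705/3612.4 ≈ 82.41 °C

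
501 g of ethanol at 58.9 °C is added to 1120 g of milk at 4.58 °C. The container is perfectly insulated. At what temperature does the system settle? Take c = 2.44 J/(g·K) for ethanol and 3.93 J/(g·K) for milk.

T_f ≈ 16.4 °C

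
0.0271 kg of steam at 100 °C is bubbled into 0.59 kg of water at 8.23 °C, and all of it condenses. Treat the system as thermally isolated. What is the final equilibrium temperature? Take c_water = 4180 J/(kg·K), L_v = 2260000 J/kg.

T_f ≈ 36.0 °C

Conservation of energy gives ΣQ = 0:
condense steam: −0.0271×2260000 = −61246; condensate cools 100→T: 0.0271×4180×(T − 100) = 113.28(T − 100); original water: 2466.2(T − 8.23)
2579.5 T = 61246 + 11328 + 20297 = 92871
T ≈ 36.00 °C (< 100 °C, so full condensation is consistent).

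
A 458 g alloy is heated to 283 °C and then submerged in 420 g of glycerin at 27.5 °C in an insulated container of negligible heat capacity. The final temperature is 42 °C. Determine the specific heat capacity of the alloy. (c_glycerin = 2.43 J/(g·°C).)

Let T be the final temperature. ΣQ_i = 0:
458×c×(42 − 283) + 420×2.43×(42 − 27.5) = 0
-110378 c = -14799
c = -14799/-110378 ≈ 0.1341 J/(g·°C)

c ≈ 0.134 J/(g·°C)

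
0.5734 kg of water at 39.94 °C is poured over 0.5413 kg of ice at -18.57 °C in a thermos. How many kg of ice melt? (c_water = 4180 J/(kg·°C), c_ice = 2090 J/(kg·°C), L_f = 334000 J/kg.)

m_melted ≈ 0.224 kg

Heat available from the water dropping to 0 °C: 0.5734·4180·39.94 = 95729 J.
Of that, 0.5413·2090·18.57 = 21009 J goes to bring the ice to 0 °C, leaving 74720 J.
To melt every bit of ice: 0.5413·334000 = 180794 J.
74720 J < 180794 J, so only part of the ice melts and the system sits at 0 °C.
m_melt = 74720 / L_f = 0.2237 kg.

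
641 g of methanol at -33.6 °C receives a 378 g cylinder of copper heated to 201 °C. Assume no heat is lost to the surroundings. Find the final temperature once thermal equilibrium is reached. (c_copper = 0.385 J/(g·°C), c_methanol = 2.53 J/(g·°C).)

|Q_copper| = |Q_methanol|:
378·0.385·(201 − T) = 641·2.53·(T − (-33.6))
145.53(201 − T) = 1621.7(T − (-33.6))
1767.3 T = -25239  ⇒  T ≈ -14.28 °C

T_f ≈ -14.3 °C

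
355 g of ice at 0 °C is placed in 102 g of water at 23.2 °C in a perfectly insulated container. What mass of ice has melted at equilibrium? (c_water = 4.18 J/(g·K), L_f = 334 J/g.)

m_melted ≈ 29.6 g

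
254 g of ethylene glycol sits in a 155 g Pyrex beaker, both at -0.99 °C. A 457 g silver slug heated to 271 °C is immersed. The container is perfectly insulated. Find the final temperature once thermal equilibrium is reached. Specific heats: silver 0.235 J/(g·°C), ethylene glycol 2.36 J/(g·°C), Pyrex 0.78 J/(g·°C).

T_f ≈ 34.3 °C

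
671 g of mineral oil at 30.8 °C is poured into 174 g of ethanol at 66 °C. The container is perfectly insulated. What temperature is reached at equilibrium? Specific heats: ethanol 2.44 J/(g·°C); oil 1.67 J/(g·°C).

T_f ≈ 40.5 °C

Conservation of energy gives ΣQ = 0:
174*2.44*(T − 66) + 671*1.67*(T − 30.8) = 0
424.56(T − 66) + 1120.6(T − 30.8) = 0
(424.56 + 1120.6) T = 424.56*66 + 1120.6*30.8
T = 62535/1545.1 ≈ 40.47 °C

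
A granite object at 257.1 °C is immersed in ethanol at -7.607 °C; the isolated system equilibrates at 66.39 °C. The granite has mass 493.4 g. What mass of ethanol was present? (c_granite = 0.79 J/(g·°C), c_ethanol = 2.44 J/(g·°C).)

|Q_granite| = |Q_ethanol|:
493.4·0.79·(257.1 − 66.39) = m·2.44·(66.39 − (-7.607))
180.55 m = 74336  ⇒  m ≈ 411.7 g

m ≈ 412 g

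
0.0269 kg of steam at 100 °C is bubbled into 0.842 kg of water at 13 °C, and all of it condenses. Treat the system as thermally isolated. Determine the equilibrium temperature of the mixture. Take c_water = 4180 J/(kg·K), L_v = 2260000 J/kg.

T_f ≈ 32.4 °C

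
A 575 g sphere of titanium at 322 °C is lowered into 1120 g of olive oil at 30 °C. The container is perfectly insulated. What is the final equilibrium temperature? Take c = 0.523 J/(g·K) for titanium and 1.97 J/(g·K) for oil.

T_f = Σ m_i c_i T_i / Σ m_i c_i:
T_f = (300.73×322 + 2206.4×30) / (300.73 + 2206.4)
    = 163025 / 2507.1 ≈ 65.02 °C

T_f ≈ 65.0 °C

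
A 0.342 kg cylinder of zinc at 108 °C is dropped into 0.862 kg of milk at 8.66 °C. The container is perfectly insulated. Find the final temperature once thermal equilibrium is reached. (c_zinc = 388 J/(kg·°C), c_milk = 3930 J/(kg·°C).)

T_f = Σ m_i c_i T_i / Σ m_i c_i:
T_f = (132.7×108 + 3387.7×8.66) / (132.7 + 3387.7)
    = 43668 / 3520.4 ≈ 12.40 °C

T_f ≈ 12.4 °C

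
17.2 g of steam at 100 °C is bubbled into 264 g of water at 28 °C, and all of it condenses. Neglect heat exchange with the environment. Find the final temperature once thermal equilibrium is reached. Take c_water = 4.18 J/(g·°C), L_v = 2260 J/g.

T_f ≈ 65.5 °C

Setting the total heat transfer to zero:
steam→water at 100 °C releases m L_v = 17.2·2260 = 38872; condensed water 100 °C→T: 71.9(T − 100); water warms: 264·4.18·(T − 28) = 1103.5(T − 28)
1175.4 T = 38872 + 7189.6 + 30899 = 76960
T ≈ 65.47 °C — below 100 °C, confirming all the steam condensed.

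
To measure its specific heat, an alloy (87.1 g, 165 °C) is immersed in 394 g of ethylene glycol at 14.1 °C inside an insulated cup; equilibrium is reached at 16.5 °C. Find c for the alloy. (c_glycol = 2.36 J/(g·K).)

c ≈ 0.173 J/(g·K)

m_s c (T_s − T_f) = m_glycol c_glycol (T_f − T_0):
87.1·c·(165 − 16.5) = 394·2.36·(16.5 − 14.1)
12934 c = 2231.6  ⇒  c ≈ 0.1725 J/(g·K)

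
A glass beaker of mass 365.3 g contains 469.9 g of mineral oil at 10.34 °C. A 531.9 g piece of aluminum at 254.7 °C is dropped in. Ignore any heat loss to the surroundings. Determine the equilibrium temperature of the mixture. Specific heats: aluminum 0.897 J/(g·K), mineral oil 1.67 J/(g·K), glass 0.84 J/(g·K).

T_f ≈ 84.7 °C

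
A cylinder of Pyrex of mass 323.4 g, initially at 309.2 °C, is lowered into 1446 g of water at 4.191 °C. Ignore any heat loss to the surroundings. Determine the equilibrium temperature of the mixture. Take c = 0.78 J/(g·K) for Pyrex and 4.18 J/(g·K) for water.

T_f ≈ 16.4 °C

Heat lost by the Pyrex equals heat gained by the water:
323.4*0.78*(309.2 − T) = 1446*4.18*(T − 4.191)
252.25(309.2 − T) = 6044.3(T − 4.191)
6296.5 T = 103328  ⇒  T ≈ 16.41 °C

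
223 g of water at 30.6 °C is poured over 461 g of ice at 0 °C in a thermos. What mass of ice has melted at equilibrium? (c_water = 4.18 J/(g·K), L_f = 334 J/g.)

Water can give up m c ΔT = 223·4.18·30.6 = 28523 J before reaching 0 °C.
Melting all 461 g of ice would need 461·334 = 153974 J.
28523 J < 153974 J, so only part of the ice melts and the system sits at 0 °C.
m_melt = 28523 / L_f = 85.4 g.

m_melted ≈ 85.4 g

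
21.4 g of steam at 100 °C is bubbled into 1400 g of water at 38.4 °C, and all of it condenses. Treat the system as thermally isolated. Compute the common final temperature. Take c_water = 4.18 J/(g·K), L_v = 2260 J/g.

T_f ≈ 47.5 °C

Net heat exchanged in the isolated system is zero:
condense steam: −21.4×2260 = −48364
  condensate cools 100→T: 21.4×4.18×(T − 100) = 89.45(T − 100)
  original water: 5852(T − 38.4)
5941.5 T = 48364 + 8945.2 + 224717 = 282026
T ≈ 47.47 °C — below 100 °C, confirming all the steam condensed.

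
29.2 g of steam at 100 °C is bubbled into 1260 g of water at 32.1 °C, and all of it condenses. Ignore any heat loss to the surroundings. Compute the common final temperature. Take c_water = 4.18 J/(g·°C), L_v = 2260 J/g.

Heat gained plus heat lost sum to zero:
condense steam: −29.2×2260 = −65992
  condensate cools 100→T: 29.2×4.18×(T − 100) = 122.06(T − 100)
  water warms: 1260×4.18×(T − 32.1) = 5266.8(T − 32.1)
5388.9 T = 65992 + 12206 + 169064 = 247262
T ≈ 45.88 °C (< 100 °C, so full condensation is consistent).

T_f ≈ 45.9 °C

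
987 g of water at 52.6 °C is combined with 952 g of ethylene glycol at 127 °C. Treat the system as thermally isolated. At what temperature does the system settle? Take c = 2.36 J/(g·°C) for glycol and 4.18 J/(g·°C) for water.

T_f is the heat-capacity-weighted average of the initial temperatures:
T_f = (2246.7×127 + 4125.7×52.6) / (2246.7 + 4125.7)
    = 502343 / 6372.4 ≈ 78.83 °C

T_f ≈ 78.8 °C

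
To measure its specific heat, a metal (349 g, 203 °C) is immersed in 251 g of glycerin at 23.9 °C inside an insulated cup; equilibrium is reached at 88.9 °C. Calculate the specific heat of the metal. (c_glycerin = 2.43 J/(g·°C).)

Taking heat into each body as positive, Σ m c ΔT = 0:
349·c·(88.9 − 203) + 251·2.43·(88.9 − 23.9) = 0
-39821 c = -39645
c = -39645/-39821 ≈ 0.9956 J/(g·°C)

c ≈ 0.996 J/(g·°C)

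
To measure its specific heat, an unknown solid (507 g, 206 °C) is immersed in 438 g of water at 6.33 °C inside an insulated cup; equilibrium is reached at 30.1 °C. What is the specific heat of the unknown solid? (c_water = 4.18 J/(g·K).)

Heat lost by the unknown solid = heat gained by the water:
507×c×(206 − 30.1) = 438×4.18×(30.1 − 6.33)
89181 c = 43519  ⇒  c ≈ 0.488 J/(g·K)

c ≈ 0.488 J/(g·K)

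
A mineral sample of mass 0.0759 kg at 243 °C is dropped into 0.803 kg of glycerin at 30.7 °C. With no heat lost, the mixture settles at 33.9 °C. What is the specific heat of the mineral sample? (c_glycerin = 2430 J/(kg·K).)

c ≈ 393 J/(kg·K)

Heat gained plus heat lost sum to zero:
0.0759×c×(33.9 − 243) + 0.803×2430×(33.9 − 30.7) = 0
-15.87 c = -6244.1
c = -6244.1/-15.87 ≈ 393.4 J/(kg·K)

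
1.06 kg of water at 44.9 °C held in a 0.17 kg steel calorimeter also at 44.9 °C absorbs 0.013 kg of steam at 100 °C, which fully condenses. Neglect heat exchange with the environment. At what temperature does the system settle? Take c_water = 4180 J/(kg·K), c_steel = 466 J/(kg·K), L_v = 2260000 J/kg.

Net heat exchanged in the isolated system is zero:
steam→water at 100 °C releases m L_v = 0.013·2260000 = 29380; condensed water 100 °C→T: 54.34(T − 100); original water: 4430.8(T − 44.9); cup: 79.22(T − 44.9)
4564.4 T = 29380 + 5434 + 202500 = 237314
T ≈ 51.99 °C (< 100 °C, so full condensation is consistent).

T_f ≈ 52.0 °C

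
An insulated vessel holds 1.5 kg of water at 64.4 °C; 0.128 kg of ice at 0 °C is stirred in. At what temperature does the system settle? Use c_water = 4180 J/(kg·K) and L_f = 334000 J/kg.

Sum of m c ΔT and latent-heat terms is zero:
fusion: m_ice L_f = 0.128×334000 = 42752; meltwater 0→T: 0.128×4180×T = 535.04 T; water cools: 1.5×4180×(T − 64.4) = 6270(T − 64.4)
6805 T = 403788 − 42752 = 361036
T ≈ 53.05 °C. Since T > 0 °C, the all-ice-melts assumption holds.

T_f ≈ 53.1 °C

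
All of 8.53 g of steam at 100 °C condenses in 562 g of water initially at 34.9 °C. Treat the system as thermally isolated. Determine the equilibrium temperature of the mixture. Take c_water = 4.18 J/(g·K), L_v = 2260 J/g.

Energy balance with sensible and latent terms:
condense steam: −8.53×2260 = −19278
  condensate cools 100→T: 8.53×4.18×(T − 100) = 35.66(T − 100)
  water warms: 562×4.18×(T − 34.9) = 2349.2(T − 34.9)
2384.8 T = 19278 + 3565.5 + 81986 = 104829
T ≈ 43.96 °C (< 100 °C, so full condensation is consistent).

T_f ≈ 44.0 °C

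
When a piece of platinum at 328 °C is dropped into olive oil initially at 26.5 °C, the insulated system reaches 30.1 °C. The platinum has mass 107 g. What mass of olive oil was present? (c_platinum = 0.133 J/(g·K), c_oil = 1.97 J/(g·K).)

m ≈ 598 g

Let T be the final temperature. ΣQ_i = 0:
107×0.133×(30.1 − 328) + m×1.97×(30.1 − 26.5) = 0
7.092 m = 4239.4
m = 4239.4/7.092 ≈ 597.8 g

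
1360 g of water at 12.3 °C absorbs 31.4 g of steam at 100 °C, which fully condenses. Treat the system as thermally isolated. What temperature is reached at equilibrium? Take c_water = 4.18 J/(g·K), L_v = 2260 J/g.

Setting the total heat transfer to zero:
latent heat released on condensation: 31.4·2260 = 70964
  condensed water 100 °C→T: 131.25(T − 100)
  original water: 5684.8(T − 12.3)
5816.1 T = 70964 + 13125 + 69923 = 154012
T ≈ 26.48 °C — below 100 °C, confirming all the steam condensed.

T_f ≈ 26.5 °C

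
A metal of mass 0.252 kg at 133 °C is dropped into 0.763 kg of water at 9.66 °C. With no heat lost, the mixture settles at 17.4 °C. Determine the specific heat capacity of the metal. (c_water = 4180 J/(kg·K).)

c ≈ 847 J/(kg·K)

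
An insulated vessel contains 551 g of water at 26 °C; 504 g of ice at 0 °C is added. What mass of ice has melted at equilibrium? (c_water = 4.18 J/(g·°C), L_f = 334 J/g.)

Water can give up m c ΔT = 551×4.18×26 = 59883 J before reaching 0 °C.
Melting all 504 g of ice would need 504×334 = 168336 J.
That's not enough to melt it all — equilibrium is at 0 °C with ice remaining.
m_melted×334 = 59883  ⇒  m_melted ≈ 179.3 g.

m_melted ≈ 179 g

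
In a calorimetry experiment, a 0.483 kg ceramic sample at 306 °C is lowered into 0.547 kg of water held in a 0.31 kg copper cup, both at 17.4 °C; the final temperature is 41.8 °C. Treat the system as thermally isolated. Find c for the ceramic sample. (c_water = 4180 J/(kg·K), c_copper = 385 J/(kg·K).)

Taking heat into each body as positive, Σ m c ΔT = 0:
0.483·c·(41.8 − 306) + 0.547·4180·(41.8 − 17.4) + 0.31·385·(41.8 − 17.4) = 0
-127.61 c = -58702
c = -58702/-127.61 ≈ 460 J/(kg·K)

c ≈ 460 J/(kg·K)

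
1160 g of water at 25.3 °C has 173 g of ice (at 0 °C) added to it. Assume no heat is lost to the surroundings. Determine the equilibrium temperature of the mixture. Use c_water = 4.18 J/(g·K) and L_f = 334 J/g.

Let T be the final temperature. ΣQ_i = 0:
latent heat to melt: 173·334 = 57782; meltwater 0→T: 173·4.18·T = 723.14 T; water: 4848.8(T − 25.3)
5571.9 T = 122675 − 57782 = 64893
T ≈ 11.65 °C — above 0 °C, consistent with complete melting.

T_f ≈ 11.6 °C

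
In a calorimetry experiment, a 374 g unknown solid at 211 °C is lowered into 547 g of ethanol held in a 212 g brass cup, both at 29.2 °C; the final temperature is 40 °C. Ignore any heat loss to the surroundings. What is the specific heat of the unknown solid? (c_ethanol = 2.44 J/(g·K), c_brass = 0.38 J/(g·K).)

Heat gained plus heat lost sum to zero:
374·c·(40 − 211) + 547·2.44·(40 − 29.2) + 212·0.38·(40 − 29.2) = 0
-63954 c = -15285
c = -15285/-63954 ≈ 0.239 J/(g·K)

c ≈ 0.239 J/(g·K)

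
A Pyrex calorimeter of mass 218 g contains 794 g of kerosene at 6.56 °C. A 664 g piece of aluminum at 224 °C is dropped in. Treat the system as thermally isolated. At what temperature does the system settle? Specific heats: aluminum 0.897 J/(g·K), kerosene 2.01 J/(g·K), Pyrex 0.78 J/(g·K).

T_f is the heat-capacity-weighted average of the initial temperatures:
T_f = (595.61*224 + 1595.9*6.56 + 170.04*6.56) / (595.61 + 1595.9 + 170.04)
    = 145001 / 2361.6 ≈ 61.40 °C

T_f ≈ 61.4 °C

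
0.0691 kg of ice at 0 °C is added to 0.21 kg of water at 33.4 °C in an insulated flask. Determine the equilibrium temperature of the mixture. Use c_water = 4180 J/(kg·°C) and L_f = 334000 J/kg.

Energy conservation, ΣQ = 0:
melt ice: 0.0691×334000 = 23079; warm the meltwater: 288.84 T; water cools: 0.21×4180×(T − 33.4) = 877.8(T − 33.4)
1166.6 T = 29319 − 23079 = 6239.1
T ≈ 5.35 °C (positive, so assuming full melt was valid).

T_f ≈ 5.3 °C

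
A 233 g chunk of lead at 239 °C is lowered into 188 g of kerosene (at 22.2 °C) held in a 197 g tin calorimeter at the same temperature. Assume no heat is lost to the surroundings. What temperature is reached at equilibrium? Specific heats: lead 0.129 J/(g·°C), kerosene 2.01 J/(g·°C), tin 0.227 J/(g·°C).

T_f ≈ 36.6 °C

T_f = Σ m_i c_i T_i / Σ m_i c_i:
T_f = (30.06·239 + 377.88·22.2 + 44.72·22.2) / (30.06 + 377.88 + 44.72)
    = 16565 / 452.66 ≈ 36.60 °C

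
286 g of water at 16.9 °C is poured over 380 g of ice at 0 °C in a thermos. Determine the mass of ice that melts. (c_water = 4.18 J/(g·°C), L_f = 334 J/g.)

Cooling the water to 0 °C releases 286·4.18·16.9 = 20204 J.
To melt every bit of ice: 380·334 = 126920 J.
20204 J < 126920 J, so only part of the ice melts and the system sits at 0 °C.
Mass melted = 20204/334 ≈ 60.49 g.

m_melted ≈ 60.5 g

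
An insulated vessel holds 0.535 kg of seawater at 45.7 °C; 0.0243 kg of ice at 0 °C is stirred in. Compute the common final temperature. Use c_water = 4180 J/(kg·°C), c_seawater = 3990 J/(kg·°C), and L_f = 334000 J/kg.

Conservation of energy gives ΣQ = 0:
melt ice: 0.0243·334000 = 8116.2
  meltwater 0→T: 0.0243·4180·T = 101.57 T
  seawater: 2134.7(T − 45.7)
2236.2 T = 97554 − 8116.2 = 89437
T ≈ 39.99 °C — above 0 °C, consistent with complete melting.

T_f ≈ 40.0 °C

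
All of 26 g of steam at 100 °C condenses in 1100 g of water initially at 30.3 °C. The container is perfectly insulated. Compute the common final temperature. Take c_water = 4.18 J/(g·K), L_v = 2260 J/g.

T_f ≈ 44.4 °C

Let T be the final temperature. ΣQ_i = 0:
condense steam: −26·2260 = −58760
  condensed water 100 °C→T: 108.68(T − 100)
  original water: 4598(T − 30.3)
4706.7 T = 58760 + 10868 + 139319 = 208947
T ≈ 44.39 °C, under the boiling point, so the assumption holds.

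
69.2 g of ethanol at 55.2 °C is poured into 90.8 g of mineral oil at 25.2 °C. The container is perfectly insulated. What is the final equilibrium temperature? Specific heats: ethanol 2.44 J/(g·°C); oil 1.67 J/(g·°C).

T_f ≈ 41.0 °C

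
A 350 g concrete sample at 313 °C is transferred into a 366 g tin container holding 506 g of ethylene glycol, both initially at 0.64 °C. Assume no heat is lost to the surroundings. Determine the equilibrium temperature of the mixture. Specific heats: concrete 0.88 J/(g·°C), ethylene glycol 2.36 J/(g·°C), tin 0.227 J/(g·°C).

Net heat exchanged in the isolated system is zero:
350*0.88*(T − 313) + 506*2.36*(T − 0.64) + 366*0.227*(T − 0.64) = 0
308(T − 313) + 1194.2(T − 0.64) + 83.08(T − 0.64) = 0
(308 + 1194.2 + 83.08) T = 308*313 + 1194.2*0.64 + 83.08*0.64
T = 97221/1585.2 ≈ 61.33 °C

T_f ≈ 61.3 °C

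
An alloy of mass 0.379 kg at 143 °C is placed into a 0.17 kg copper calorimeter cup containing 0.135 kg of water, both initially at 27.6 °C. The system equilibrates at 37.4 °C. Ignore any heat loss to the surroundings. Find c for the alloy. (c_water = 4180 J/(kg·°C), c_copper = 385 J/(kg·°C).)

Let T be the final temperature. ΣQ_i = 0:
0.379×c×(37.4 − 143) + 0.135×4180×(37.4 − 27.6) + 0.17×385×(37.4 − 27.6) = 0
-40.02 c = -6171.5
c = -6171.5/-40.02 ≈ 154.2 J/(kg·°C)

c ≈ 154 J/(kg·°C)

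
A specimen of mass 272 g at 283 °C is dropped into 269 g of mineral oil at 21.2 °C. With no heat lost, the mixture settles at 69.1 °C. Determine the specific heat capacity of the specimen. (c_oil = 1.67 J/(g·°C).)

Let T be the final temperature. ΣQ_i = 0:
272·c·(69.1 − 283) + 269·1.67·(69.1 − 21.2) = 0
-58181 c = -21518
c = -21518/-58181 ≈ 0.3698 J/(g·°C)

c ≈ 0.37 J/(g·°C)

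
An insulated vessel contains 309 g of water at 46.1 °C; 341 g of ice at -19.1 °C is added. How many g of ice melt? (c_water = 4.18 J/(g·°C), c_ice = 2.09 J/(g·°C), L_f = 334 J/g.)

Cooling the water to 0 °C releases 309×4.18×46.1 = 59544 J.
Of that, 341×2.09×19.1 = 13612 J goes to bring the ice to 0 °C, leaving 45931 J.
Fully melting the ice requires m_ice L_f = 341×334 = 113894 J.
Since 45931 < 113894 J, not all the ice melts; equilibrium is at 0 °C.
m_melt = 45931 / L_f = 137.5 g.

m_melted ≈ 138 g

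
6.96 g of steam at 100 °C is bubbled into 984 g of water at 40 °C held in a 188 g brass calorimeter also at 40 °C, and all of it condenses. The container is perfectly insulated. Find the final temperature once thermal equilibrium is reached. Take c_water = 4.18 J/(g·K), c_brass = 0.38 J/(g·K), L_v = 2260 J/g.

T_f ≈ 44.1 °C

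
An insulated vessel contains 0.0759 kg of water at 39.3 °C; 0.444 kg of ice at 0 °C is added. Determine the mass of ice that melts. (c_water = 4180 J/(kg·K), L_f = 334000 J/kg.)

Heat available from the water dropping to 0 °C: 0.0759·4180·39.3 = 12468 J.
Melting all 0.444 kg of ice would need 0.444·334000 = 148296 J.
12468 J < 148296 J, so only part of the ice melts and the system sits at 0 °C.
m_melt = 12468 / L_f = 0.03733 kg.

m_melted ≈ 0.0373 kg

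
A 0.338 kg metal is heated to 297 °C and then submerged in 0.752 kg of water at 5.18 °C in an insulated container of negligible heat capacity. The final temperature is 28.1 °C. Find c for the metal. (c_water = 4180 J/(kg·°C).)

c ≈ 793 J/(kg·°C)

m_s c (T_s − T_f) = m_water c_water (T_f − T_0):
0.338×c×(297 − 28.1) = 0.752×4180×(28.1 − 5.18)
90.89 c = 72046  ⇒  c ≈ 792.7 J/(kg·°C)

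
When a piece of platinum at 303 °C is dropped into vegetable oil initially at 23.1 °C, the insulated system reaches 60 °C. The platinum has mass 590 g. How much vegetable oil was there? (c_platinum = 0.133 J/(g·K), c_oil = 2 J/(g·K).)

m ≈ 258 g

|Q_platinum| = |Q_oil|:
590×0.133×(303 − 60) = m×2×(60 − 23.1)
73.8 m = 19068  ⇒  m ≈ 258.4 g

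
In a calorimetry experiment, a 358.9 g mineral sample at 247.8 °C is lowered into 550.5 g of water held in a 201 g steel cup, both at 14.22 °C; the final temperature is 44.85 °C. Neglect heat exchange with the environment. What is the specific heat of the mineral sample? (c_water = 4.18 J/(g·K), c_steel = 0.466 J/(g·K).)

c ≈ 1.01 J/(g·K)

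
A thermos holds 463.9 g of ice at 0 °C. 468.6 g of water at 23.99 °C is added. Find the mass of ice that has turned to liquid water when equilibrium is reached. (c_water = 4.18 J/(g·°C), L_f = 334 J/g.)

m_melted ≈ 141 g

Heat available from the water dropping to 0 °C: 468.6·4.18·23.99 = 46990 J.
Fully melting the ice requires m_ice L_f = 463.9·334 = 154943 J.
46990 J < 154943 J, so only part of the ice melts and the system sits at 0 °C.
Mass melted = 46990/334 ≈ 140.7 g.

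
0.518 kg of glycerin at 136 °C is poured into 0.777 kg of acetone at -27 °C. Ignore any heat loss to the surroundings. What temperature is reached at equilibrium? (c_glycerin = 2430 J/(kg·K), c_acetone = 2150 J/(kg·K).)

T_f ≈ 43.0 °C

Heat lost by the glycerin equals heat gained by the acetone:
0.518×2430×(136 − T) = 0.777×2150×(T − (-27))
1258.7(136 − T) = 1670.5(T − (-27))
2929.3 T = 126084  ⇒  T ≈ 43.04 °C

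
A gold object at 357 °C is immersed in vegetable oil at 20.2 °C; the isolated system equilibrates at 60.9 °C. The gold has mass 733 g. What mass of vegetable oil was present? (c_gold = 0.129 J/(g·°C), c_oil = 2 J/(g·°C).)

Heat lost by the gold = heat gained by the oil:
733×0.129×(357 − 60.9) = m×2×(60.9 − 20.2)
81.4 m = 27998  ⇒  m ≈ 344 g

m ≈ 344 g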